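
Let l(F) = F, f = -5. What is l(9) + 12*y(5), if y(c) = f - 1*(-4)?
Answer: -3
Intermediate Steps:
y(c) = -1 (y(c) = -5 - 1*(-4) = -5 + 4 = -1)
l(9) + 12*y(5) = 9 + 12*(-1) = 9 - 12 = -3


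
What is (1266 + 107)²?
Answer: 1885129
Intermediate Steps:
(1266 + 107)² = 1373² = 1885129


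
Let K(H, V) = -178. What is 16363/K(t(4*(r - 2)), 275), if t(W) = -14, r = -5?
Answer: -16363/178 ≈ -91.927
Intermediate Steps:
16363/K(t(4*(r - 2)), 275) = 16363/(-178) = 16363*(-1/178) = -16363/178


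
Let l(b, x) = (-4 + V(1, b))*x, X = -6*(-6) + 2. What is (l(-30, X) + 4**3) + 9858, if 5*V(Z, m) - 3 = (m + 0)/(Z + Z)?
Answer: 48394/5 ≈ 9678.8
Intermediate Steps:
X = 38 (X = 36 + 2 = 38)
V(Z, m) = 3/5 + m/(10*Z) (V(Z, m) = 3/5 + ((m + 0)/(Z + Z))/5 = 3/5 + (m/((2*Z)))/5 = 3/5 + (m*(1/(2*Z)))/5 = 3/5 + (m/(2*Z))/5 = 3/5 + m/(10*Z))
l(b, x) = x*(-17/5 + b/10) (l(b, x) = (-4 + (1/10)*(b + 6*1)/1)*x = (-4 + (1/10)*1*(b + 6))*x = (-4 + (1/10)*1*(6 + b))*x = (-4 + (3/5 + b/10))*x = (-17/5 + b/10)*x = x*(-17/5 + b/10))
(l(-30, X) + 4**3) + 9858 = ((1/10)*38*(-34 - 30) + 4**3) + 9858 = ((1/10)*38*(-64) + 64) + 9858 = (-1216/5 + 64) + 9858 = -896/5 + 9858 = 48394/5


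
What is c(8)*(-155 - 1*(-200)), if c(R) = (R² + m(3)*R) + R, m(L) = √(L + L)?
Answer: 3240 + 360*√6 ≈ 4121.8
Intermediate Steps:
m(L) = √2*√L (m(L) = √(2*L) = √2*√L)
c(R) = R + R² + R*√6 (c(R) = (R² + (√2*√3)*R) + R = (R² + √6*R) + R = (R² + R*√6) + R = R + R² + R*√6)
c(8)*(-155 - 1*(-200)) = (8*(1 + 8 + √6))*(-155 - 1*(-200)) = (8*(9 + √6))*(-155 + 200) = (72 + 8*√6)*45 = 3240 + 360*√6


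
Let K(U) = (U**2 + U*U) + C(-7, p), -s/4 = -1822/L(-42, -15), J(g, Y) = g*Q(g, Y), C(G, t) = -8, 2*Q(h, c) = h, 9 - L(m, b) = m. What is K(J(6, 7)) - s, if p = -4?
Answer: 25352/51 ≈ 497.10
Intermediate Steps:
L(m, b) = 9 - m
Q(h, c) = h/2
J(g, Y) = g**2/2 (J(g, Y) = g*(g/2) = g**2/2)
s = 7288/51 (s = -(-7288)/(9 - 1*(-42)) = -(-7288)/(9 + 42) = -(-7288)/51 = -4*(-1822/51) = 7288/51 ≈ 142.90)
K(U) = -8 + 2*U**2 (K(U) = (U**2 + U*U) - 8 = (U**2 + U**2) - 8 = 2*U**2 - 8 = -8 + 2*U**2)
K(J(6, 7)) - s = (-8 + 2*((1/2)*6**2)**2) - 1*7288/51 = (-8 + 2*((1/2)*36)**2) - 7288/51 = (-8 + 2*18**2) - 7288/51 = (-8 + 2*324) - 7288/51 = (-8 + 648) - 7288/51 = 640 - 7288/51 = 25352/51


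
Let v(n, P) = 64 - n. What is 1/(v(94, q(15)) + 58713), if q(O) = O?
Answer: 1/58683 ≈ 1.7041e-5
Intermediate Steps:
1/(v(94, q(15)) + 58713) = 1/((64 - 1*94) + 58713) = 1/((64 - 94) + 58713) = 1/(-30 + 58713) = 1/58683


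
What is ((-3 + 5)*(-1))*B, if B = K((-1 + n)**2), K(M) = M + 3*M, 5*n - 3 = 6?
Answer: -128/25 ≈ -5.1200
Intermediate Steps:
n = 9/5 (n = 3/5 + (1/5)*6 = 3/5 + 6/5 = 9/5 ≈ 1.8000)
K(M) = 4*M
B = 64/25 (B = 4*(-1 + 9/5)**2 = 4*(4/5)**2 = 4*(16/25) = 64/25 ≈ 2.5600)
((-3 + 5)*(-1))*B = ((-3 + 5)*(-1))*(64/25) = (2*(-1))*(64/25) = -2*64/25 = -128/25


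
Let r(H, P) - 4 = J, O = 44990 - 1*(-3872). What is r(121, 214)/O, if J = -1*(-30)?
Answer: 17/24431 ≈ 0.00069584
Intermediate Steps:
O = 48862 (O = 44990 + 3872 = 48862)
J = 30
r(H, P) = 34 (r(H, P) = 4 + 30 = 34)
r(121, 214)/O = 34/48862 = 34*(1/48862) = 17/24431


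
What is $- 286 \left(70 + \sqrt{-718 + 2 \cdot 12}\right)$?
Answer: $-20020 - 286 i \sqrt{694} \approx -20020.0 - 7534.4 i$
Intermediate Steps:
$- 286 \left(70 + \sqrt{-718 + 2 \cdot 12}\right) = - 286 \left(70 + \sqrt{-718 + 24}\right) = - 286 \left(70 + \sqrt{-694}\right) = - 286 \left(70 + i \sqrt{694}\right) = -20020 - 286 i \sqrt{694}$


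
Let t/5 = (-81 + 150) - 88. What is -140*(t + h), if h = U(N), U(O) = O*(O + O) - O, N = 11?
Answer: -19040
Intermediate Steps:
U(O) = -O + 2*O² (U(O) = O*(2*O) - O = 2*O² - O = -O + 2*O²)
h = 231 (h = 11*(-1 + 2*11) = 11*(-1 + 22) = 11*21 = 231)
t = -95 (t = 5*((-81 + 150) - 88) = 5*(69 - 88) = 5*(-19) = -95)
-140*(t + h) = -140*(-95 + 231) = -140*136 = -19040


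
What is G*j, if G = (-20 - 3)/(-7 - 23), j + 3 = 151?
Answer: 1702/15 ≈ 113.47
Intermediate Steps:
j = 148 (j = -3 + 151 = 148)
G = 23/30 (G = -23/(-30) = -23*(-1/30) = 23/30 ≈ 0.76667)
G*j = (23/30)*148 = 1702/15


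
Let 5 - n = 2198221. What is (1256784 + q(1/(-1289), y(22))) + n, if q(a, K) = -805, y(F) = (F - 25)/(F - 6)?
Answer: -942237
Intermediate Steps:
y(F) = (-25 + F)/(-6 + F)
n = -2198216 (n = 5 - 1*2198221 = 5 - 2198221 = -2198216)
(1256784 + q(1/(-1289), y(22))) + n = (1256784 - 805) - 2198216 = 1255979 - 2198216 = -942237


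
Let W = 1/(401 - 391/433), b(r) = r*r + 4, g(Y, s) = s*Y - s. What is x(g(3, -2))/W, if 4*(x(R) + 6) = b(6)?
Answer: 692968/433 ≈ 1600.4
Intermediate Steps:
g(Y, s) = -s + Y*s (g(Y, s) = Y*s - s = -s + Y*s)
b(r) = 4 + r**2 (b(r) = r**2 + 4 = 4 + r**2)
x(R) = 4 (x(R) = -6 + (4 + 6**2)/4 = -6 + (4 + 36)/4 = -6 + (1/4)*40 = -6 + 10 = 4)
W = 433/173242 (W = 1/(401 - 391*1/433) = 1/(401 - 391/433) = 1/(173242/433) = 433/173242 ≈ 0.0024994)
x(g(3, -2))/W = 4/(433/173242) = 4*(173242/433) = 692968/433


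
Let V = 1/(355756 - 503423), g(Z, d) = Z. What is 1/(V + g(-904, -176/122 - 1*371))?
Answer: -147667/133490969 ≈ -0.0011062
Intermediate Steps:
V = -1/147667 (V = 1/(-147667) = -1/147667 ≈ -6.7720e-6)
1/(V + g(-904, -176/122 - 1*371)) = 1/(-1/147667 - 904) = 1/(-133490969/147667) = -147667/133490969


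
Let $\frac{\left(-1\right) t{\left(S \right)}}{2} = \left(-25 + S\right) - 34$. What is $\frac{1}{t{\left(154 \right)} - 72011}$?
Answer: $- \frac{1}{72201} \approx -1.385 \cdot 10^{-5}$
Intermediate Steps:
$t{\left(S \right)} = 118 - 2 S$ ($t{\left(S \right)} = - 2 \left(\left(-25 + S\right) - 34\right) = - 2 \left(-59 + S\right) = 118 - 2 S$)
$\frac{1}{t{\left(154 \right)} - 72011} = \frac{1}{\left(118 - 308\right) - 72011} = \frac{1}{-190 - 72011} = \frac{1}{-72201} = - \frac{1}{72201}$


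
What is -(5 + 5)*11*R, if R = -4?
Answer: 440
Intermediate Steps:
-(5 + 5)*11*R = -(5 + 5)*11*(-4) = -10*11*(-4) = -110*(-4) = -1*(-440) = 440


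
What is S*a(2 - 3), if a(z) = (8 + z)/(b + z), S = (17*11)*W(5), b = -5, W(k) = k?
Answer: -6545/6 ≈ -1090.8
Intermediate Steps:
S = 935 (S = (17*11)*5 = 187*5 = 935)
a(z) = (8 + z)/(-5 + z)
S*a(2 - 3) = 935*((8 + (2 - 3))/(-5 + (2 - 3))) = 935*((8 - 1)/(-5 - 1)) = 935*(7/(-6)) = 935*(-⅙*7) = 935*(-7/6) = -6545/6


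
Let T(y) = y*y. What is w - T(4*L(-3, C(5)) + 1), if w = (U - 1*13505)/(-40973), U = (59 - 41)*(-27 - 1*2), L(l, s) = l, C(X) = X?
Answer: -4943706/40973 ≈ -120.66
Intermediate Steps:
U = -522 (U = 18*(-27 - 2) = 18*(-29) = -522)
T(y) = y**2
w = 14027/40973 (w = (-522 - 1*13505)/(-40973) = (-522 - 13505)*(-1/40973) = -14027*(-1/40973) = 14027/40973 ≈ 0.34235)
w - T(4*L(-3, C(5)) + 1) = 14027/40973 - (4*(-3) + 1)**2 = 14027/40973 - (-12 + 1)**2 = 14027/40973 - 1*(-11)**2 = 14027/40973 - 1*121 = 14027/40973 - 121 = -4943706/40973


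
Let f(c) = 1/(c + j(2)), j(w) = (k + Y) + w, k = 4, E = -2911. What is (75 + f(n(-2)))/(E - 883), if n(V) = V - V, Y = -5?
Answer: -38/1897 ≈ -0.020032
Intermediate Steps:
n(V) = 0
j(w) = -1 + w (j(w) = (4 - 5) + w = -1 + w)
f(c) = 1/(1 + c) (f(c) = 1/(c + (-1 + 2)) = 1/(c + 1) = 1/(1 + c))
(75 + f(n(-2)))/(E - 883) = (75 + 1/(1 + 0))/(-2911 - 883) = (75 + 1/1)/(-3794) = (75 + 1)*(-1/3794) = 76*(-1/3794) = -38/1897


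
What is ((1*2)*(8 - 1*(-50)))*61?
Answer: 7076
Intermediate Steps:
((1*2)*(8 - 1*(-50)))*61 = (2*(8 + 50))*61 = (2*58)*61 = 116*61 = 7076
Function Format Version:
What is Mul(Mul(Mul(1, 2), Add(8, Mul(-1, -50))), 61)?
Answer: 7076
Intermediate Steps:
Mul(Mul(Mul(1, 2), Add(8, Mul(-1, -50))), 61) = Mul(Mul(2, Add(8, 50)), 61) = Mul(Mul(2, 58), 61) = Mul(116, 61) = 7076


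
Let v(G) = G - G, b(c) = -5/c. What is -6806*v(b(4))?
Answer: 0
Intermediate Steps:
v(G) = 0
-6806*v(b(4)) = -6806*0 = 0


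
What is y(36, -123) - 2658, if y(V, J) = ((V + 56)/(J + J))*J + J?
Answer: -2735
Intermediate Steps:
y(V, J) = 28 + J + V/2 (y(V, J) = ((56 + V)/((2*J)))*J + J = ((56 + V)*(1/(2*J)))*J + J = ((56 + V)/(2*J))*J + J = (28 + V/2) + J = 28 + J + V/2)
y(36, -123) - 2658 = (28 - 123 + (½)*36) - 2658 = (28 - 123 + 18) - 2658 = -77 - 2658 = -2735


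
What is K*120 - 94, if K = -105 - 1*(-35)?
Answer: -8494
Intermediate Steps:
K = -70 (K = -105 + 35 = -70)
K*120 - 94 = -70*120 - 94 = -8400 - 94 = -8494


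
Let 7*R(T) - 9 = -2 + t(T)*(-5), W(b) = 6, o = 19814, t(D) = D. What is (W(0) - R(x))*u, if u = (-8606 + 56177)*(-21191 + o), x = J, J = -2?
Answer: -1637631675/7 ≈ -2.3395e+8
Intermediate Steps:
x = -2
u = -65505267 (u = (-8606 + 56177)*(-21191 + 19814) = 47571*(-1377) = -65505267)
R(T) = 1 - 5*T/7 (R(T) = 9/7 + (-2 + T*(-5))/7 = 9/7 + (-2 - 5*T)/7 = 9/7 + (-2/7 - 5*T/7) = 1 - 5*T/7)
(W(0) - R(x))*u = (6 - (1 - 5/7*(-2)))*(-65505267) = (6 - (1 + 10/7))*(-65505267) = (6 - 1*17/7)*(-65505267) = (6 - 17/7)*(-65505267) = (25/7)*(-65505267) = -1637631675/7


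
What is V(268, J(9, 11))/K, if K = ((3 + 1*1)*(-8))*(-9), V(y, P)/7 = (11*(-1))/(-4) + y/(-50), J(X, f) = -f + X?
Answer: -203/3200 ≈ -0.063437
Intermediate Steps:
J(X, f) = X - f
V(y, P) = 77/4 - 7*y/50 (V(y, P) = 7*((11*(-1))/(-4) + y/(-50)) = 7*(-11*(-¼) + y*(-1/50)) = 7*(11/4 - y/50) = 77/4 - 7*y/50)
K = 288 (K = ((3 + 1)*(-8))*(-9) = (4*(-8))*(-9) = -32*(-9) = 288)
V(268, J(9, 11))/K = (77/4 - 7/50*268)/288 = (77/4 - 938/25)*(1/288) = -1827/100*1/288 = -203/3200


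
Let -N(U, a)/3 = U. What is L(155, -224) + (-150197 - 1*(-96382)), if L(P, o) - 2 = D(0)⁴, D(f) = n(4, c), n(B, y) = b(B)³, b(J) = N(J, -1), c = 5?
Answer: 8916100394443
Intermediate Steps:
N(U, a) = -3*U
b(J) = -3*J
n(B, y) = -27*B³ (n(B, y) = (-3*B)³ = -27*B³)
D(f) = -1728 (D(f) = -27*4³ = -27*64 = -1728)
L(P, o) = 8916100448258 (L(P, o) = 2 + (-1728)⁴ = 2 + 8916100448256 = 8916100448258)
L(155, -224) + (-150197 - 1*(-96382)) = 8916100448258 + (-150197 - 1*(-96382)) = 8916100448258 + (-150197 + 96382) = 8916100448258 - 53815 = 8916100394443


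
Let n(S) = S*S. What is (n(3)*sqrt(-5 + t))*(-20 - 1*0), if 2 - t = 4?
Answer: -180*I*sqrt(7) ≈ -476.24*I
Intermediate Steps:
n(S) = S**2
t = -2 (t = 2 - 1*4 = 2 - 4 = -2)
(n(3)*sqrt(-5 + t))*(-20 - 1*0) = (3**2*sqrt(-5 - 2))*(-20 - 1*0) = (9*sqrt(-7))*(-20 + 0) = (9*(I*sqrt(7)))*(-20) = (9*I*sqrt(7))*(-20) = -180*I*sqrt(7)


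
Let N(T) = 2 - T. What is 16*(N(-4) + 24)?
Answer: 480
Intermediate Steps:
16*(N(-4) + 24) = 16*((2 - 1*(-4)) + 24) = 16*((2 + 4) + 24) = 16*(6 + 24) = 16*30 = 480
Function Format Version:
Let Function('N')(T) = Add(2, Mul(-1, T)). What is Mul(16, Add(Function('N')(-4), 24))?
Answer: 480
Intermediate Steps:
Mul(16, Add(Function('N')(-4), 24)) = Mul(16, Add(Add(2, Mul(-1, -4)), 24)) = Mul(16, Add(Add(2, 4), 24)) = Mul(16, Add(6, 24)) = Mul(16, 30) = 480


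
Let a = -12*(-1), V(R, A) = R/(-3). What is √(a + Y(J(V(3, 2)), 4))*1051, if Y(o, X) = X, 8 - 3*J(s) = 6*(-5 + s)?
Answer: 4204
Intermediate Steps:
V(R, A) = -R/3 (V(R, A) = R*(-⅓) = -R/3)
J(s) = 38/3 - 2*s (J(s) = 8/3 - 2*(-5 + s) = 8/3 - (-30 + 6*s)/3 = 8/3 + (10 - 2*s) = 38/3 - 2*s)
a = 12
√(a + Y(J(V(3, 2)), 4))*1051 = √(12 + 4)*1051 = √16*1051 = 4*1051 = 4204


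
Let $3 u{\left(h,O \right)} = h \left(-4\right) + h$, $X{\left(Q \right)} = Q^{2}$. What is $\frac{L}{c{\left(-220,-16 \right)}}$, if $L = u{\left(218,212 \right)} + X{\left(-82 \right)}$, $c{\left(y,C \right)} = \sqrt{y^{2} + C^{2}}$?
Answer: $\frac{3253 \sqrt{3041}}{6082} \approx 29.495$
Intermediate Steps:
$u{\left(h,O \right)} = - h$ ($u{\left(h,O \right)} = \frac{h \left(-4\right) + h}{3} = \frac{- 4 h + h}{3} = \frac{\left(-3\right) h}{3} = - h$)
$c{\left(y,C \right)} = \sqrt{C^{2} + y^{2}}$
$L = 6506$ ($L = \left(-1\right) 218 + \left(-82\right)^{2} = -218 + 6724 = 6506$)
$\frac{L}{c{\left(-220,-16 \right)}} = \frac{6506}{\sqrt{\left(-16\right)^{2} + \left(-220\right)^{2}}} = \frac{6506}{\sqrt{256 + 48400}} = \frac{6506}{\sqrt{48656}} = \frac{6506}{4 \sqrt{3041}} = 6506 \frac{\sqrt{3041}}{12164} = \frac{3253 \sqrt{3041}}{6082}$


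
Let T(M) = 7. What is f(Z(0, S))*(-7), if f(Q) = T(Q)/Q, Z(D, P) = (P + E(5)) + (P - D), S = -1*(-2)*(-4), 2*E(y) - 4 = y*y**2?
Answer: -98/97 ≈ -1.0103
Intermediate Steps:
E(y) = 2 + y**3/2 (E(y) = 2 + (y*y**2)/2 = 2 + y**3/2)
S = -8 (S = 2*(-4) = -8)
Z(D, P) = 129/2 - D + 2*P (Z(D, P) = (P + (2 + (1/2)*5**3)) + (P - D) = (P + (2 + (1/2)*125)) + (P - D) = (P + (2 + 125/2)) + (P - D) = (P + 129/2) + (P - D) = (129/2 + P) + (P - D) = 129/2 - D + 2*P)
f(Q) = 7/Q
f(Z(0, S))*(-7) = (7/(129/2 - 1*0 + 2*(-8)))*(-7) = (7/(129/2 + 0 - 16))*(-7) = (7/(97/2))*(-7) = (7*(2/97))*(-7) = (14/97)*(-7) = -98/97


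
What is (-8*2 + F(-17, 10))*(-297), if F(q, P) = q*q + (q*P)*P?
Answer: 423819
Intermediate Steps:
F(q, P) = q² + q*P² (F(q, P) = q² + (P*q)*P = q² + q*P²)
(-8*2 + F(-17, 10))*(-297) = (-8*2 - 17*(-17 + 10²))*(-297) = (-16 - 17*(-17 + 100))*(-297) = (-16 - 17*83)*(-297) = (-16 - 1411)*(-297) = -1427*(-297) = 423819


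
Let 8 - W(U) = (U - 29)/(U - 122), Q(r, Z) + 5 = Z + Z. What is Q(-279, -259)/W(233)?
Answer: -19351/228 ≈ -84.873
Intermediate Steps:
Q(r, Z) = -5 + 2*Z (Q(r, Z) = -5 + (Z + Z) = -5 + 2*Z)
W(U) = 8 - (-29 + U)/(-122 + U) (W(U) = 8 - (U - 29)/(U - 122) = 8 - (-29 + U)/(-122 + U))
Q(-279, -259)/W(233) = (-5 + 2*(-259))/(((-947 + 7*233)/(-122 + 233))) = (-5 - 518)/(((-947 + 1631)/111)) = -523/((1/111)*684) = -523/228/37 = -523*37/228 = -19351/228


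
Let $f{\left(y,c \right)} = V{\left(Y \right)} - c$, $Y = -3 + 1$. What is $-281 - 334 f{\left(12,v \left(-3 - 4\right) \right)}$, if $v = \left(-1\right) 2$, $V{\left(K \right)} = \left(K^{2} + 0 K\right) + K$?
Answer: $3727$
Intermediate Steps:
$Y = -2$
$V{\left(K \right)} = K + K^{2}$ ($V{\left(K \right)} = \left(K^{2} + 0\right) + K = K^{2} + K = K + K^{2}$)
$v = -2$
$f{\left(y,c \right)} = 2 - c$ ($f{\left(y,c \right)} = - 2 \left(1 - 2\right) - c = \left(-2\right) \left(-1\right) - c = 2 - c$)
$-281 - 334 f{\left(12,v \left(-3 - 4\right) \right)} = -281 - 334 \left(2 - - 2 \left(-3 - 4\right)\right) = -281 - 334 \left(2 - \left(-2\right) \left(-7\right)\right) = -281 - 334 \left(2 - 14\right) = -281 - -4008 = -281 + 4008 = 3727$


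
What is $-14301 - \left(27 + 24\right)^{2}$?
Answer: $-16902$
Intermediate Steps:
$-14301 - \left(27 + 24\right)^{2} = -14301 - 51^{2} = -14301 - 2601 = -16902$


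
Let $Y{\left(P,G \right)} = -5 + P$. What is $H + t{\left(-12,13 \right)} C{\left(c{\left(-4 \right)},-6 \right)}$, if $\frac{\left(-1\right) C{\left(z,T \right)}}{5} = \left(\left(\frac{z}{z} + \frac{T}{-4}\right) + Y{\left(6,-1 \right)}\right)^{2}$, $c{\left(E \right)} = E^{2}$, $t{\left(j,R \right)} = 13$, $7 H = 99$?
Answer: $- \frac{21899}{28} \approx -782.11$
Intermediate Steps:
$H = \frac{99}{7}$ ($H = \frac{1}{7} \cdot 99 = \frac{99}{7} \approx 14.143$)
$C{\left(z,T \right)} = - 5 \left(2 - \frac{T}{4}\right)^{2}$ ($C{\left(z,T \right)} = - 5 \left(\left(\frac{z}{z} + \frac{T}{-4}\right) + \left(-5 + 6\right)\right)^{2} = - 5 \left(\left(1 + T \left(- \frac{1}{4}\right)\right) + 1\right)^{2} = - 5 \left(\left(1 - \frac{T}{4}\right) + 1\right)^{2} = - 5 \left(2 - \frac{T}{4}\right)^{2}$)
$H + t{\left(-12,13 \right)} C{\left(c{\left(-4 \right)},-6 \right)} = \frac{99}{7} + 13 \left(- \frac{5 \left(-8 - 6\right)^{2}}{16}\right) = \frac{99}{7} + 13 \left(- \frac{5 \left(-14\right)^{2}}{16}\right) = \frac{99}{7} + 13 \left(\left(- \frac{5}{16}\right) 196\right) = \frac{99}{7} + 13 \left(- \frac{245}{4}\right) = \frac{99}{7} - \frac{3185}{4} = - \frac{21899}{28}$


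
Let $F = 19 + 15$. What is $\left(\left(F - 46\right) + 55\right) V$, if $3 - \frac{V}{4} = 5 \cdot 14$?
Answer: $-11524$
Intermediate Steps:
$F = 34$
$V = -268$ ($V = 12 - 4 \cdot 5 \cdot 14 = 12 - 280 = -268$)
$\left(\left(F - 46\right) + 55\right) V = \left(\left(34 - 46\right) + 55\right) \left(-268\right) = \left(-12 + 55\right) \left(-268\right) = 43 \left(-268\right) = -11524$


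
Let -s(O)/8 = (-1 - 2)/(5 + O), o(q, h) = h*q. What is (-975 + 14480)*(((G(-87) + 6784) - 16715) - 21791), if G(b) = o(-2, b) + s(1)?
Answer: -426001720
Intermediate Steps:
s(O) = 24/(5 + O) (s(O) = -8*(-1 - 2)/(5 + O) = -(-24)/(5 + O) = 24/(5 + O))
G(b) = 4 - 2*b (G(b) = b*(-2) + 24/(5 + 1) = -2*b + 24/6 = -2*b + 24*(⅙) = -2*b + 4 = 4 - 2*b)
(-975 + 14480)*(((G(-87) + 6784) - 16715) - 21791) = (-975 + 14480)*((((4 - 2*(-87)) + 6784) - 16715) - 21791) = 13505*((((4 + 174) + 6784) - 16715) - 21791) = 13505*(((178 + 6784) - 16715) - 21791) = 13505*((6962 - 16715) - 21791) = 13505*(-9753 - 21791) = 13505*(-31544) = -426001720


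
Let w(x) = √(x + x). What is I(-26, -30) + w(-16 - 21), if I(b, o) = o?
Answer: -30 + I*√74 ≈ -30.0 + 8.6023*I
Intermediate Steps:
w(x) = √2*√x (w(x) = √(2*x) = √2*√x)
I(-26, -30) + w(-16 - 21) = -30 + √2*√(-16 - 21) = -30 + √2*√(-37) = -30 + √2*(I*√37) = -30 + I*√74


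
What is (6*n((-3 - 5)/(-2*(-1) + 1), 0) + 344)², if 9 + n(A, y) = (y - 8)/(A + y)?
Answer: 94864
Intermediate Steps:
n(A, y) = -9 + (-8 + y)/(A + y) (n(A, y) = -9 + (y - 8)/(A + y) = -9 + (-8 + y)/(A + y))
(6*n((-3 - 5)/(-2*(-1) + 1), 0) + 344)² = (6*((-8 - 9*(-3 - 5)/(-2*(-1) + 1) - 8*0)/((-3 - 5)/(-2*(-1) + 1) + 0)) + 344)² = (6*((-8 - (-72)/(2 + 1) + 0)/(-8/(2 + 1) + 0)) + 344)² = (6*((-8 - (-72)/3 + 0)/(-8/3 + 0)) + 344)² = (6*((-8 - (-72)/3 + 0)/(-8*⅓ + 0)) + 344)² = (6*((-8 - 9*(-8/3) + 0)/(-8/3 + 0)) + 344)² = (6*((-8 + 24 + 0)/(-8/3)) + 344)² = (6*(-3/8*16) + 344)² = (6*(-6) + 344)² = (-36 + 344)² = 308² = 94864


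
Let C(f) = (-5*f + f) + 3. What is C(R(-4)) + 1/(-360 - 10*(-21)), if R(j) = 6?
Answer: -3151/150 ≈ -21.007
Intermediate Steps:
C(f) = 3 - 4*f (C(f) = -4*f + 3 = 3 - 4*f)
C(R(-4)) + 1/(-360 - 10*(-21)) = (3 - 4*6) + 1/(-360 - 10*(-21)) = (3 - 24) + 1/(-360 + 210) = -21 + 1/(-150) = -21 - 1/150 = -3151/150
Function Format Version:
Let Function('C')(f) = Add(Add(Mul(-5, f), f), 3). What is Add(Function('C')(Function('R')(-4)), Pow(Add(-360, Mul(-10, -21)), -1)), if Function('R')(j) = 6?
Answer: Rational(-3151, 150) ≈ -21.007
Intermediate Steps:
Function('C')(f) = Add(3, Mul(-4, f)) (Function('C')(f) = Add(Mul(-4, f), 3) = Add(3, Mul(-4, f)))
Add(Function('C')(Function('R')(-4)), Pow(Add(-360, Mul(-10, -21)), -1)) = Add(Add(3, Mul(-4, 6)), Pow(Add(-360, Mul(-10, -21)), -1)) = Add(Add(3, -24), Pow(Add(-360, 210), -1)) = Add(-21, Pow(-150, -1)) = Add(-21, Rational(-1, 150)) = Rational(-3151, 150)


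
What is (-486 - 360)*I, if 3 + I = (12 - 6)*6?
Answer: -27918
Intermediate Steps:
I = 33 (I = -3 + (12 - 6)*6 = -3 + 6*6 = -3 + 36 = 33)
(-486 - 360)*I = (-486 - 360)*33 = -846*33 = -27918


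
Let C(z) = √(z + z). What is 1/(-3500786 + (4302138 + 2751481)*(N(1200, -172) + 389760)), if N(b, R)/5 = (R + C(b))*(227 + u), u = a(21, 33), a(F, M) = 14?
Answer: 643640983357/741855368473848660748898 - 42498054475*√6/370927684236924330374449 ≈ 5.8697e-13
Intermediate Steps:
u = 14
C(z) = √2*√z (C(z) = √(2*z) = √2*√z)
N(b, R) = 1205*R + 1205*√2*√b (N(b, R) = 5*((R + √2*√b)*(227 + 14)) = 5*((R + √2*√b)*241) = 5*(241*R + 241*√2*√b) = 1205*R + 1205*√2*√b)
1/(-3500786 + (4302138 + 2751481)*(N(1200, -172) + 389760)) = 1/(-3500786 + (4302138 + 2751481)*((1205*(-172) + 1205*√2*√1200) + 389760)) = 1/(-3500786 + 7053619*((-207260 + 1205*√2*(20*√3)) + 389760)) = 1/(-3500786 + 7053619*((-207260 + 24100*√6) + 389760)) = 1/(-3500786 + 7053619*(182500 + 24100*√6)) = 1/(-3500786 + (1287285467500 + 169992217900*√6)) = 1/(1287281966714 + 169992217900*√6)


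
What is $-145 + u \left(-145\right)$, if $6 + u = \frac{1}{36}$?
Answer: $\frac{25955}{36} \approx 720.97$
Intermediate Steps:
$u = - \frac{215}{36}$ ($u = -6 + \frac{1}{36} = - \frac{215}{36} \approx -5.9722$)
$-145 + u \left(-145\right) = -145 - - \frac{31175}{36} = -145 + \frac{31175}{36} = \frac{25955}{36}$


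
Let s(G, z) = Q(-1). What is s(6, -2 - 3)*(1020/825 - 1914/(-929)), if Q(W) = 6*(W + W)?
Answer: -2021304/51095 ≈ -39.560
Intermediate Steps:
Q(W) = 12*W (Q(W) = 6*(2*W) = 12*W)
s(G, z) = -12 (s(G, z) = 12*(-1) = -12)
s(6, -2 - 3)*(1020/825 - 1914/(-929)) = -12*(1020/825 - 1914/(-929)) = -12*(1020*(1/825) - 1914*(-1/929)) = -12*(68/55 + 1914/929) = -12*168442/51095 = -2021304/51095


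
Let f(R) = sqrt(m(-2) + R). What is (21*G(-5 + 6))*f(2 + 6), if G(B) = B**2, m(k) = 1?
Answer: 63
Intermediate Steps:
f(R) = sqrt(1 + R)
(21*G(-5 + 6))*f(2 + 6) = (21*(-5 + 6)**2)*sqrt(1 + (2 + 6)) = (21*1**2)*sqrt(1 + 8) = (21*1)*sqrt(9) = 21*3 = 63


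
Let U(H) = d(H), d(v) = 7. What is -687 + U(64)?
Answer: -680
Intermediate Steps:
U(H) = 7
-687 + U(64) = -687 + 7 = -680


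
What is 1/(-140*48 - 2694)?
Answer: -1/9414 ≈ -0.00010622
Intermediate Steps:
1/(-140*48 - 2694) = 1/(-6720 - 2694) = 1/(-9414) = -1/9414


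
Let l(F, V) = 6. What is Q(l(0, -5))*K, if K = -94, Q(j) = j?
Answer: -564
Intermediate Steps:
Q(l(0, -5))*K = 6*(-94) = -564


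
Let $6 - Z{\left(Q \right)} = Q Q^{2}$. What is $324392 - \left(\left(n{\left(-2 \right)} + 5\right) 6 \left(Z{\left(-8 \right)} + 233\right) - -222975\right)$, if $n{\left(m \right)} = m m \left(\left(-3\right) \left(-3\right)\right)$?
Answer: $-83329$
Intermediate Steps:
$n{\left(m \right)} = 9 m^{2}$ ($n{\left(m \right)} = m^{2} \cdot 9 = 9 m^{2}$)
$Z{\left(Q \right)} = 6 - Q^{3}$ ($Z{\left(Q \right)} = 6 - Q Q^{2} = 6 - Q^{3}$)
$324392 - \left(\left(n{\left(-2 \right)} + 5\right) 6 \left(Z{\left(-8 \right)} + 233\right) - -222975\right) = 324392 - \left(\left(9 \left(-2\right)^{2} + 5\right) 6 \left(\left(6 - \left(-8\right)^{3}\right) + 233\right) - -222975\right) = 324392 - \left(\left(9 \cdot 4 + 5\right) 6 \left(\left(6 - -512\right) + 233\right) + 222975\right) = 324392 - \left(\left(36 + 5\right) 6 \left(\left(6 + 512\right) + 233\right) + 222975\right) = 324392 - \left(41 \cdot 6 \left(518 + 233\right) + 222975\right) = 324392 - \left(246 \cdot 751 + 222975\right) = 324392 - \left(184746 + 222975\right) = 324392 - 407721 = -83329$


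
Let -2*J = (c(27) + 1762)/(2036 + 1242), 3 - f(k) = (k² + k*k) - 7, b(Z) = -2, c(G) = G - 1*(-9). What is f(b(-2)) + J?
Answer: 5657/3278 ≈ 1.7257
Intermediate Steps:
c(G) = 9 + G (c(G) = G + 9 = 9 + G)
f(k) = 10 - 2*k² (f(k) = 3 - ((k² + k*k) - 7) = 3 - ((k² + k²) - 7) = 3 - (2*k² - 7) = 3 - (-7 + 2*k²) = 3 + (7 - 2*k²) = 10 - 2*k²)
J = -899/3278 (J = -((9 + 27) + 1762)/(2*(2036 + 1242)) = -(36 + 1762)/(2*3278) = -899/3278 ≈ -0.27425)
f(b(-2)) + J = (10 - 2*(-2)²) - 899/3278 = (10 - 2*4) - 899/3278 = (10 - 8) - 899/3278 = 2 - 899/3278 = 5657/3278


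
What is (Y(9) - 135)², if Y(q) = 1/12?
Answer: 2621161/144 ≈ 18203.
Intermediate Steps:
Y(q) = 1/12
(Y(9) - 135)² = (1/12 - 135)² = (-1619/12)² = 2621161/144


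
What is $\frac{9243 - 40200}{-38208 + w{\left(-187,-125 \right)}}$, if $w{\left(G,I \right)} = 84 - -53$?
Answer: $\frac{30957}{38071} \approx 0.81314$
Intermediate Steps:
$w{\left(G,I \right)} = 137$ ($w{\left(G,I \right)} = 84 + 53 = 137$)
$\frac{9243 - 40200}{-38208 + w{\left(-187,-125 \right)}} = \frac{9243 - 40200}{-38208 + 137} = - \frac{30957}{-38071} = \left(-30957\right) \left(- \frac{1}{38071}\right) = \frac{30957}{38071}$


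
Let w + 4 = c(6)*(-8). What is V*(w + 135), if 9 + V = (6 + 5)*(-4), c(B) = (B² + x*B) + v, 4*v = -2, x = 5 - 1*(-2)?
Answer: 25917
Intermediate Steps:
x = 7 (x = 5 + 2 = 7)
v = -½ (v = (¼)*(-2) = -½ ≈ -0.50000)
c(B) = -½ + B² + 7*B (c(B) = (B² + 7*B) - ½ = -½ + B² + 7*B)
V = -53 (V = -9 + (6 + 5)*(-4) = -9 + 11*(-4) = -9 - 44 = -53)
w = -624 (w = -4 + (-½ + 6² + 7*6)*(-8) = -4 + (-½ + 36 + 42)*(-8) = -4 + (155/2)*(-8) = -4 - 620 = -624)
V*(w + 135) = -53*(-624 + 135) = -53*(-489) = 25917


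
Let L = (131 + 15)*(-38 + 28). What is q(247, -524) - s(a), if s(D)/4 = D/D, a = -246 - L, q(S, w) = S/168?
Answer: -425/168 ≈ -2.5298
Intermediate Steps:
L = -1460 (L = 146*(-10) = -1460)
q(S, w) = S/168 (q(S, w) = S*(1/168) = S/168)
a = 1214 (a = -246 - 1*(-1460) = -246 + 1460 = 1214)
s(D) = 4 (s(D) = 4*(D/D) = 4*1 = 4)
q(247, -524) - s(a) = (1/168)*247 - 1*4 = 247/168 - 4 = -425/168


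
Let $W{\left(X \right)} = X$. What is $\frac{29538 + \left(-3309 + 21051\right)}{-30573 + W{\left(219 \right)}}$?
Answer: $- \frac{7880}{5059} \approx -1.5576$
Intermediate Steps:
$\frac{29538 + \left(-3309 + 21051\right)}{-30573 + W{\left(219 \right)}} = \frac{29538 + \left(-3309 + 21051\right)}{-30573 + 219} = \frac{29538 + 17742}{-30354} = 47280 \left(- \frac{1}{30354}\right) = - \frac{7880}{5059}$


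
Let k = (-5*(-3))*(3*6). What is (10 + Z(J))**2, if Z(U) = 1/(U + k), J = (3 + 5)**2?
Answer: 11162281/111556 ≈ 100.06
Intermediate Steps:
J = 64 (J = 8**2 = 64)
k = 270 (k = 15*18 = 270)
Z(U) = 1/(270 + U) (Z(U) = 1/(U + 270) = 1/(270 + U))
(10 + Z(J))**2 = (10 + 1/(270 + 64))**2 = (10 + 1/334)**2 = (3341/334)**2 = 11162281/111556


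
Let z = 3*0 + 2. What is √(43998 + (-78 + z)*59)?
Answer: √39514 ≈ 198.78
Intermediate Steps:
z = 2 (z = 0 + 2 = 2)
√(43998 + (-78 + z)*59) = √(43998 + (-78 + 2)*59) = √(43998 - 76*59) = √(43998 - 4484) = √39514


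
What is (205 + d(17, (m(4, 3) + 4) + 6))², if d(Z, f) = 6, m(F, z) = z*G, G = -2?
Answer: 44521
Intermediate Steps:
m(F, z) = -2*z (m(F, z) = z*(-2) = -2*z)
(205 + d(17, (m(4, 3) + 4) + 6))² = (205 + 6)² = 211² = 44521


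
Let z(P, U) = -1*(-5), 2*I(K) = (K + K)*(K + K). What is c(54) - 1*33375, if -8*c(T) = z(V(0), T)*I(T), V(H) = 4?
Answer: -37020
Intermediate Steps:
I(K) = 2*K² (I(K) = ((K + K)*(K + K))/2 = ((2*K)*(2*K))/2 = (4*K²)/2 = 2*K²)
z(P, U) = 5
c(T) = -5*T²/4 (c(T) = -5*2*T²/8 = -5*T²/4)
c(54) - 1*33375 = -5/4*54² - 1*33375 = -5/4*2916 - 33375 = -3645 - 33375 = -37020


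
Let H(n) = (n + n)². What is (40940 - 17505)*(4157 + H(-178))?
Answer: 3067477455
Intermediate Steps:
H(n) = 4*n² (H(n) = (2*n)² = 4*n²)
(40940 - 17505)*(4157 + H(-178)) = (40940 - 17505)*(4157 + 4*(-178)²) = 23435*(4157 + 4*31684) = 23435*(4157 + 126736) = 23435*130893 = 3067477455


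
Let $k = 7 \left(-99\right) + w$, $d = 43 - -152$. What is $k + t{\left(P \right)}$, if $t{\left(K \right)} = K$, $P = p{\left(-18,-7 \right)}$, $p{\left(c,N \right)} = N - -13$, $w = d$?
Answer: $-492$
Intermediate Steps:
$d = 195$ ($d = 43 + 152 = 195$)
$w = 195$
$p{\left(c,N \right)} = 13 + N$ ($p{\left(c,N \right)} = N + 13 = 13 + N$)
$P = 6$ ($P = 13 - 7 = 6$)
$k = -498$ ($k = 7 \left(-99\right) + 195 = -693 + 195 = -498$)
$k + t{\left(P \right)} = -498 + 6 = -492$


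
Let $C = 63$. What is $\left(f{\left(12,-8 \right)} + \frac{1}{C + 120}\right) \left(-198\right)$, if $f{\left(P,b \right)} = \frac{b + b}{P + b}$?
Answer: $\frac{48246}{61} \approx 790.92$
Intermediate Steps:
$f{\left(P,b \right)} = \frac{2 b}{P + b}$
$\left(f{\left(12,-8 \right)} + \frac{1}{C + 120}\right) \left(-198\right) = \left(2 \left(-8\right) \frac{1}{12 - 8} + \frac{1}{63 + 120}\right) \left(-198\right) = \left(2 \left(-8\right) \frac{1}{4} + \frac{1}{183}\right) \left(-198\right) = \left(-4 + \frac{1}{183}\right) \left(-198\right) = \left(- \frac{731}{183}\right) \left(-198\right) = \frac{48246}{61}$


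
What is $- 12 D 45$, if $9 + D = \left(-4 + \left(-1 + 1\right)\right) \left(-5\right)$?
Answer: $-5940$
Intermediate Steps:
$D = 11$ ($D = -9 + \left(-4 + \left(-1 + 1\right)\right) \left(-5\right) = -9 + \left(-4 + 0\right) \left(-5\right) = -9 - -20 = -9 + 20 = 11$)
$- 12 D 45 = \left(-12\right) 11 \cdot 45 = \left(-132\right) 45 = -5940$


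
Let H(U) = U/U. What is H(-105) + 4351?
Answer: 4352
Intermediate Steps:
H(U) = 1
H(-105) + 4351 = 1 + 4351 = 4352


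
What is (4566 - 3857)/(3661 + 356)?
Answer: 709/4017 ≈ 0.17650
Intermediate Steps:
(4566 - 3857)/(3661 + 356) = 709/4017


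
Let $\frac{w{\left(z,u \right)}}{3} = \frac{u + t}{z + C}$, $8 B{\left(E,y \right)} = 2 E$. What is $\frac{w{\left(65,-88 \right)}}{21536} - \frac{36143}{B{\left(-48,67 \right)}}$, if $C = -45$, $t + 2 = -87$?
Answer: $\frac{3891876647}{1292160} \approx 3011.9$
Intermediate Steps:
$t = -89$ ($t = -2 - 87 = -89$)
$B{\left(E,y \right)} = \frac{E}{4}$ ($B{\left(E,y \right)} = \frac{2 E}{8} = \frac{E}{4}$)
$w{\left(z,u \right)} = \frac{3 \left(-89 + u\right)}{-45 + z}$ ($w{\left(z,u \right)} = 3 \frac{u - 89}{z - 45} = 3 \frac{-89 + u}{-45 + z} = \frac{3 \left(-89 + u\right)}{-45 + z}$)
$\frac{w{\left(65,-88 \right)}}{21536} - \frac{36143}{B{\left(-48,67 \right)}} = \frac{3 \frac{1}{-45 + 65} \left(-89 - 88\right)}{21536} - \frac{36143}{\frac{1}{4} \left(-48\right)} = 3 \cdot \frac{1}{20} \left(-177\right) \frac{1}{21536} - \frac{36143}{-12} = 3 \cdot \frac{1}{20} \left(-177\right) \frac{1}{21536} - - \frac{36143}{12} = \left(- \frac{531}{20}\right) \frac{1}{21536} + \frac{36143}{12} = - \frac{531}{430720} + \frac{36143}{12} = \frac{3891876647}{1292160}$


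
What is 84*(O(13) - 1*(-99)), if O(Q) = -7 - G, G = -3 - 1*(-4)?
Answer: 7644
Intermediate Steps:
G = 1 (G = -3 + 4 = 1)
O(Q) = -8 (O(Q) = -7 - 1*1 = -7 - 1 = -8)
84*(O(13) - 1*(-99)) = 84*(-8 - 1*(-99)) = 84*(-8 + 99) = 84*91 = 7644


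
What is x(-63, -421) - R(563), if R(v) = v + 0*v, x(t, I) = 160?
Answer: -403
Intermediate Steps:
R(v) = v (R(v) = v + 0 = v)
x(-63, -421) - R(563) = 160 - 1*563 = 160 - 563 = -403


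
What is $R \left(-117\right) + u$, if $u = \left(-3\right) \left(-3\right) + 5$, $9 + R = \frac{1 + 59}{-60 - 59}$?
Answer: $\frac{133993}{119} \approx 1126.0$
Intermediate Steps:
$R = - \frac{1131}{119}$ ($R = -9 + \frac{1 + 59}{-60 - 59} = -9 + \frac{60}{-119} = -9 + 60 \left(- \frac{1}{119}\right) = -9 - \frac{60}{119} = - \frac{1131}{119} \approx -9.5042$)
$u = 14$ ($u = 9 + 5 = 14$)
$R \left(-117\right) + u = \left(- \frac{1131}{119}\right) \left(-117\right) + 14 = \frac{132327}{119} + 14 = \frac{133993}{119}$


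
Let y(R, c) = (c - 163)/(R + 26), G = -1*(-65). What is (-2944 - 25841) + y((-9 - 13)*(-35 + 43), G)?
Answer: -2158826/75 ≈ -28784.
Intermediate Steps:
G = 65
y(R, c) = (-163 + c)/(26 + R)
(-2944 - 25841) + y((-9 - 13)*(-35 + 43), G) = (-2944 - 25841) + (-163 + 65)/(26 + (-9 - 13)*(-35 + 43)) = -28785 - 98/(26 - 22*8) = -28785 - 98/(26 - 176) = -28785 - 98/(-150) = -28785 - 1/150*(-98) = -28785 + 49/75 = -2158826/75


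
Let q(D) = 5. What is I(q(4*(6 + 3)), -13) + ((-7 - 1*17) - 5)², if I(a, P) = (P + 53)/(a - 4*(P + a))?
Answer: 31157/37 ≈ 842.08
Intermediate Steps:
I(a, P) = (53 + P)/(-4*P - 3*a) (I(a, P) = (53 + P)/(a + (-4*P - 4*a)) = (53 + P)/(-4*P - 3*a))
I(q(4*(6 + 3)), -13) + ((-7 - 1*17) - 5)² = (-53 - 1*(-13))/(3*5 + 4*(-13)) + ((-7 - 1*17) - 5)² = (-53 + 13)/(15 - 52) + ((-7 - 17) - 5)² = -40/(-37) + (-24 - 5)² = -1/37*(-40) + (-29)² = 40/37 + 841 = 31157/37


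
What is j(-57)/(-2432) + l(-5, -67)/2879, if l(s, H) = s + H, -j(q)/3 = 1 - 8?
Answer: -235563/7001728 ≈ -0.033644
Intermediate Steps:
j(q) = 21 (j(q) = -3*(1 - 8) = -3*(-7) = 21)
l(s, H) = H + s
j(-57)/(-2432) + l(-5, -67)/2879 = 21/(-2432) + (-67 - 5)/2879 = 21*(-1/2432) - 72*1/2879 = -21/2432 - 72/2879 = -235563/7001728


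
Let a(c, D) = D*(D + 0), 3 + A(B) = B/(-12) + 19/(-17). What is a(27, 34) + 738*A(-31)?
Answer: 805/34 ≈ 23.676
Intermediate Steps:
A(B) = -70/17 - B/12 (A(B) = -3 + (B/(-12) + 19/(-17)) = -3 + (B*(-1/12) + 19*(-1/17)) = -3 + (-B/12 - 19/17) = -3 + (-19/17 - B/12) = -70/17 - B/12)
a(c, D) = D² (a(c, D) = D*D = D²)
a(27, 34) + 738*A(-31) = 34² + 738*(-70/17 - 1/12*(-31)) = 1156 + 738*(-70/17 + 31/12) = 1156 + 738*(-313/204) = 1156 - 38499/34 = 805/34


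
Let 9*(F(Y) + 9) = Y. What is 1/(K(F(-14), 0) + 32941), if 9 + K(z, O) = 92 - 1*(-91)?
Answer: 1/33115 ≈ 3.0198e-5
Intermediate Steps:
F(Y) = -9 + Y/9
K(z, O) = 174 (K(z, O) = -9 + (92 - 1*(-91)) = -9 + (92 + 91) = -9 + 183 = 174)
1/(K(F(-14), 0) + 32941) = 1/(174 + 32941) = 1/33115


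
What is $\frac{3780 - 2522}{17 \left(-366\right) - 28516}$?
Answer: $- \frac{629}{17369} \approx -0.036214$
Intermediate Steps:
$\frac{3780 - 2522}{17 \left(-366\right) - 28516} = \frac{1258}{-6222 - 28516} = \frac{1258}{-34738} = 1258 \left(- \frac{1}{34738}\right) = - \frac{629}{17369}$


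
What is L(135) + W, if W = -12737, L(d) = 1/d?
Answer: -1719494/135 ≈ -12737.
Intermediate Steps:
L(135) + W = 1/135 - 12737 = -1719494/135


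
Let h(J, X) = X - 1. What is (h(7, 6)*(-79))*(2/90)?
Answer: -79/9 ≈ -8.7778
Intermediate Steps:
h(J, X) = -1 + X
(h(7, 6)*(-79))*(2/90) = ((-1 + 6)*(-79))*(2/90) = (5*(-79))*(2*(1/90)) = -395*1/45 = -79/9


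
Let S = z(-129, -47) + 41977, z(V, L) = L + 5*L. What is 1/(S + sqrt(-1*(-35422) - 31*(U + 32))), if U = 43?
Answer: 41695/1738439928 - sqrt(33097)/1738439928 ≈ 2.3879e-5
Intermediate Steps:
z(V, L) = 6*L
S = 41695 (S = 6*(-47) + 41977 = -282 + 41977 = 41695)
1/(S + sqrt(-1*(-35422) - 31*(U + 32))) = 1/(41695 + sqrt(-1*(-35422) - 31*(43 + 32))) = 1/(41695 + sqrt(35422 - 31*75)) = 1/(41695 + sqrt(35422 - 2325)) = 1/(41695 + sqrt(33097))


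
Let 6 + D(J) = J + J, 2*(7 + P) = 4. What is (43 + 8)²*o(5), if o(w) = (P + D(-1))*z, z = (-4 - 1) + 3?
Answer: 67626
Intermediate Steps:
P = -5 (P = -7 + (½)*4 = -7 + 2 = -5)
D(J) = -6 + 2*J (D(J) = -6 + (J + J) = -6 + 2*J)
z = -2 (z = -5 + 3 = -2)
o(w) = 26 (o(w) = (-5 + (-6 + 2*(-1)))*(-2) = (-5 + (-6 - 2))*(-2) = (-5 - 8)*(-2) = -13*(-2) = 26)
(43 + 8)²*o(5) = (43 + 8)²*26 = 51²*26 = 2601*26 = 67626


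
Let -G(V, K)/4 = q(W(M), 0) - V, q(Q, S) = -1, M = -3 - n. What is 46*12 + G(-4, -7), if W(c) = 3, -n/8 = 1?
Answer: 540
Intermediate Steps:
n = -8 (n = -8*1 = -8)
M = 5 (M = -3 - 1*(-8) = -3 + 8 = 5)
G(V, K) = 4 + 4*V (G(V, K) = -4*(-1 - V) = 4 + 4*V)
46*12 + G(-4, -7) = 46*12 + (4 + 4*(-4)) = 552 + (4 - 16) = 552 - 12 = 540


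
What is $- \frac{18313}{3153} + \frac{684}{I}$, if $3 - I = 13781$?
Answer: $- \frac{127236583}{21721017} \approx -5.8578$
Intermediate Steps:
$I = -13778$ ($I = 3 - 13781 = -13778$)
$- \frac{18313}{3153} + \frac{684}{I} = - \frac{18313}{3153} + \frac{684}{-13778} = \left(-18313\right) \frac{1}{3153} + 684 \left(- \frac{1}{13778}\right) = - \frac{18313}{3153} - \frac{342}{6889} = - \frac{127236583}{21721017}$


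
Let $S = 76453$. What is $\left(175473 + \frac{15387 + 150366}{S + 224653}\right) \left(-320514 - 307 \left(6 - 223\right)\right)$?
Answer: $- \frac{13414831483730445}{301106} \approx -4.4552 \cdot 10^{10}$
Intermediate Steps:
$\left(175473 + \frac{15387 + 150366}{S + 224653}\right) \left(-320514 - 307 \left(6 - 223\right)\right) = \left(175473 + \frac{15387 + 150366}{76453 + 224653}\right) \left(-320514 - 307 \left(6 - 223\right)\right) = \left(175473 + \frac{165753}{301106}\right) \left(-320514 - -66619\right) = \left(175473 + 165753 \cdot \frac{1}{301106}\right) \left(-320514 + 66619\right) = \left(175473 + \frac{165753}{301106}\right) \left(-253895\right) = \frac{52836138891}{301106} \left(-253895\right) = - \frac{13414831483730445}{301106}$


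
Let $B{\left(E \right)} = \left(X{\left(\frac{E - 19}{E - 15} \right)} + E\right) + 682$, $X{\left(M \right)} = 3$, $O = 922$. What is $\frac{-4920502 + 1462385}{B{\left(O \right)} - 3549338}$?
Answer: $\frac{3458117}{3547731} \approx 0.97474$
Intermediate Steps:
$B{\left(E \right)} = 685 + E$ ($B{\left(E \right)} = \left(3 + E\right) + 682 = 685 + E$)
$\frac{-4920502 + 1462385}{B{\left(O \right)} - 3549338} = \frac{-4920502 + 1462385}{\left(685 + 922\right) - 3549338} = - \frac{3458117}{1607 - 3549338} = - \frac{3458117}{-3547731} = \left(-3458117\right) \left(- \frac{1}{3547731}\right) = \frac{3458117}{3547731}$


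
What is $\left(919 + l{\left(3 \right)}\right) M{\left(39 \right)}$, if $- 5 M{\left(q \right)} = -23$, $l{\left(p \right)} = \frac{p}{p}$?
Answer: $4232$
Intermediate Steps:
$l{\left(p \right)} = 1$
$M{\left(q \right)} = \frac{23}{5}$ ($M{\left(q \right)} = \left(- \frac{1}{5}\right) \left(-23\right) = \frac{23}{5}$)
$\left(919 + l{\left(3 \right)}\right) M{\left(39 \right)} = \left(919 + 1\right) \frac{23}{5} = 920 \cdot \frac{23}{5} = 4232$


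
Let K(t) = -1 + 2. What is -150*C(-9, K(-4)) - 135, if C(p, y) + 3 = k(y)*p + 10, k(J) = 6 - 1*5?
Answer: 165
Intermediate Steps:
K(t) = 1
k(J) = 1 (k(J) = 6 - 5 = 1)
C(p, y) = 7 + p (C(p, y) = -3 + (1*p + 10) = -3 + (p + 10) = -3 + (10 + p) = 7 + p)
-150*C(-9, K(-4)) - 135 = -150*(7 - 9) - 135 = -150*(-2) - 135 = 300 - 135 = 165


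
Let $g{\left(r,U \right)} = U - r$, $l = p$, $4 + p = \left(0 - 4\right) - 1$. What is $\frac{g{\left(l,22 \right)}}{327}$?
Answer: $\frac{31}{327} \approx 0.094801$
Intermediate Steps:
$p = -9$ ($p = -4 + \left(\left(0 - 4\right) - 1\right) = -4 - 5 = -9$)
$l = -9$
$\frac{g{\left(l,22 \right)}}{327} = \frac{22 - -9}{327} = \left(22 + 9\right) \frac{1}{327} = 31 \cdot \frac{1}{327} = \frac{31}{327}$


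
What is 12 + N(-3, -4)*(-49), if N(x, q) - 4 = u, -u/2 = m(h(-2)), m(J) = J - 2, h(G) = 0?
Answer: -380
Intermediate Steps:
m(J) = -2 + J
u = 4 (u = -2*(-2 + 0) = -2*(-2) = 4)
N(x, q) = 8 (N(x, q) = 4 + 4 = 8)
12 + N(-3, -4)*(-49) = 12 + 8*(-49) = 12 - 392 = -380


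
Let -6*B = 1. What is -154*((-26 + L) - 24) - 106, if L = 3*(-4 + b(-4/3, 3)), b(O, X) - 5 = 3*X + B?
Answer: 3051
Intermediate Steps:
B = -⅙ (B = -⅙*1 = -⅙ ≈ -0.16667)
b(O, X) = 29/6 + 3*X (b(O, X) = 5 + (3*X - ⅙) = 5 + (-⅙ + 3*X) = 29/6 + 3*X)
L = 59/2 (L = 3*(-4 + (29/6 + 3*3)) = 3*(-4 + (29/6 + 9)) = 3*(-4 + 83/6) = 3*(59/6) = 59/2 ≈ 29.500)
-154*((-26 + L) - 24) - 106 = -154*((-26 + 59/2) - 24) - 106 = -154*(7/2 - 24) - 106 = -154*(-41/2) - 106 = 3157 - 106 = 3051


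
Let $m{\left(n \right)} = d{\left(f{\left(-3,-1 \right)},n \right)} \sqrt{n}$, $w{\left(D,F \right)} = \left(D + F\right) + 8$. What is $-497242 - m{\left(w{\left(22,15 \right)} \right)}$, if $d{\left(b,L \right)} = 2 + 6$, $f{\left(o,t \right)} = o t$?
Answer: $-497242 - 24 \sqrt{5} \approx -4.973 \cdot 10^{5}$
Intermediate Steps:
$w{\left(D,F \right)} = 8 + D + F$
$d{\left(b,L \right)} = 8$
$m{\left(n \right)} = 8 \sqrt{n}$
$-497242 - m{\left(w{\left(22,15 \right)} \right)} = -497242 - 8 \sqrt{8 + 22 + 15} = -497242 - 8 \sqrt{45} = -497242 - 8 \cdot 3 \sqrt{5} = -497242 - 24 \sqrt{5}$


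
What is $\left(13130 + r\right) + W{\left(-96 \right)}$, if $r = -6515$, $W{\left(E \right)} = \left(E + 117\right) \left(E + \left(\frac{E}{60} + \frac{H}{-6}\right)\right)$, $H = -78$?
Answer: $\frac{24192}{5} \approx 4838.4$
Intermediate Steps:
$W{\left(E \right)} = \left(13 + \frac{61 E}{60}\right) \left(117 + E\right)$ ($W{\left(E \right)} = \left(E + 117\right) \left(E + \left(\frac{E}{60} - \frac{78}{-6}\right)\right) = \left(117 + E\right) \left(E + \left(E \frac{1}{60} - -13\right)\right) = \left(117 + E\right) \left(E + \left(\frac{E}{60} + 13\right)\right) = \left(117 + E\right) \left(E + \left(13 + \frac{E}{60}\right)\right) = \left(117 + E\right) \left(13 + \frac{61 E}{60}\right) = \left(13 + \frac{61 E}{60}\right) \left(117 + E\right)$)
$\left(13130 + r\right) + W{\left(-96 \right)} = \left(13130 - 6515\right) + \left(1521 + \frac{61 \left(-96\right)^{2}}{60} + \frac{2639}{20} \left(-96\right)\right) = 6615 + \left(1521 + \frac{61}{60} \cdot 9216 - \frac{63336}{5}\right) = 6615 + \left(1521 + \frac{46848}{5} - \frac{63336}{5}\right) = 6615 - \frac{8883}{5} = \frac{24192}{5}$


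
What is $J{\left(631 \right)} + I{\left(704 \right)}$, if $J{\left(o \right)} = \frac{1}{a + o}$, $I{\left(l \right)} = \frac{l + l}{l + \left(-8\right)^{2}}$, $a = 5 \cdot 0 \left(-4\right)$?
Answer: $\frac{6947}{3786} \approx 1.8349$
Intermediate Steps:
$a = 0$ ($a = 0 \left(-4\right) = 0$)
$I{\left(l \right)} = \frac{2 l}{64 + l}$ ($I{\left(l \right)} = \frac{2 l}{l + 64} = \frac{2 l}{64 + l}$)
$J{\left(o \right)} = \frac{1}{o}$ ($J{\left(o \right)} = \frac{1}{0 + o} = \frac{1}{o}$)
$J{\left(631 \right)} + I{\left(704 \right)} = \frac{1}{631} + 2 \cdot 704 \frac{1}{64 + 704} = \frac{1}{631} + 2 \cdot 704 \cdot \frac{1}{768} = \frac{1}{631} + \frac{11}{6} = \frac{6947}{3786}$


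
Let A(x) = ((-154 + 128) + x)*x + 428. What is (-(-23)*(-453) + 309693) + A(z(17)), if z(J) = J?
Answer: 299549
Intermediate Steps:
A(x) = 428 + x*(-26 + x) (A(x) = (-26 + x)*x + 428 = x*(-26 + x) + 428 = 428 + x*(-26 + x))
(-(-23)*(-453) + 309693) + A(z(17)) = (-(-23)*(-453) + 309693) + (428 + 17² - 26*17) = (-1*10419 + 309693) + (428 + 289 - 442) = (-10419 + 309693) + 275 = 299274 + 275 = 299549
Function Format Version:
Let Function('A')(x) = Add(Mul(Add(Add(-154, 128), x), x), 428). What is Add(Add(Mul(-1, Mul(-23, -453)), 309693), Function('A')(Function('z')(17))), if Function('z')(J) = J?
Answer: 299549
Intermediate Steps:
Function('A')(x) = Add(428, Mul(x, Add(-26, x))) (Function('A')(x) = Add(Mul(Add(-26, x), x), 428) = Add(Mul(x, Add(-26, x)), 428) = Add(428, Mul(x, Add(-26, x))))
Add(Add(Mul(-1, Mul(-23, -453)), 309693), Function('A')(Function('z')(17))) = Add(Add(Mul(-1, Mul(-23, -453)), 309693), Add(428, Pow(17, 2), Mul(-26, 17))) = Add(Add(Mul(-1, 10419), 309693), Add(428, 289, -442)) = Add(Add(-10419, 309693), 275) = Add(299274, 275) = 299549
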